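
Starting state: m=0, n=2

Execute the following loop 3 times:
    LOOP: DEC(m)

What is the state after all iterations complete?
m=-3, n=2

Iteration trace:
Start: m=0, n=2
After iteration 1: m=-1, n=2
After iteration 2: m=-2, n=2
After iteration 3: m=-3, n=2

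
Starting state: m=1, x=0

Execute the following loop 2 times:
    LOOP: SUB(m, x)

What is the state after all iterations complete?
m=1, x=0

Iteration trace:
Start: m=1, x=0
After iteration 1: m=1, x=0
After iteration 2: m=1, x=0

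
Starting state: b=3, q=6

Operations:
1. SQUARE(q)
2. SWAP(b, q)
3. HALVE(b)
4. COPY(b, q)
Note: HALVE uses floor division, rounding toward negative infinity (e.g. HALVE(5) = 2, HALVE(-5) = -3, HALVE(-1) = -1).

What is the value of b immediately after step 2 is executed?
b = 36

Tracing b through execution:
Initial: b = 3
After step 1 (SQUARE(q)): b = 3
After step 2 (SWAP(b, q)): b = 36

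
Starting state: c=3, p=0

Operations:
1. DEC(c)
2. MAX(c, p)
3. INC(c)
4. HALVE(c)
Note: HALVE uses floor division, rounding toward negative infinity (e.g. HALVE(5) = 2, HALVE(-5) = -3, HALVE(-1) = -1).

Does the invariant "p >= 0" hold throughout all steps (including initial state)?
Yes

The invariant holds at every step.

State at each step:
Initial: c=3, p=0
After step 1: c=2, p=0
After step 2: c=2, p=0
After step 3: c=3, p=0
After step 4: c=1, p=0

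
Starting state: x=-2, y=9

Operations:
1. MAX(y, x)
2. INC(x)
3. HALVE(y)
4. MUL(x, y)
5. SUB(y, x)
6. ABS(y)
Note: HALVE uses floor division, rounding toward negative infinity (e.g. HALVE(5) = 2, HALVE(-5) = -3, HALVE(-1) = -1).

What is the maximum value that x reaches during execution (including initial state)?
-1

Values of x at each step:
Initial: x = -2
After step 1: x = -2
After step 2: x = -1 ← maximum
After step 3: x = -1
After step 4: x = -4
After step 5: x = -4
After step 6: x = -4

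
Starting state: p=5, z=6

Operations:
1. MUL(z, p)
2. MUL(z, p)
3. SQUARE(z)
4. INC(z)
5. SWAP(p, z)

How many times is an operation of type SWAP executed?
1

Counting SWAP operations:
Step 5: SWAP(p, z) ← SWAP
Total: 1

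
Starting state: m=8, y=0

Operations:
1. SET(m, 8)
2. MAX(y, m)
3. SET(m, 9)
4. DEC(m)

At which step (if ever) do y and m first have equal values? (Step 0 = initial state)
Step 2

y and m first become equal after step 2.

Comparing values at each step:
Initial: y=0, m=8
After step 1: y=0, m=8
After step 2: y=8, m=8 ← equal!
After step 3: y=8, m=9
After step 4: y=8, m=8 ← equal!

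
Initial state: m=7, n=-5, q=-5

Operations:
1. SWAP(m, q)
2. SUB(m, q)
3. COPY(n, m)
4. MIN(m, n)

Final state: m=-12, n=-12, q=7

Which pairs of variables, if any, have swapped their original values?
None

Comparing initial and final values:
q: -5 → 7
m: 7 → -12
n: -5 → -12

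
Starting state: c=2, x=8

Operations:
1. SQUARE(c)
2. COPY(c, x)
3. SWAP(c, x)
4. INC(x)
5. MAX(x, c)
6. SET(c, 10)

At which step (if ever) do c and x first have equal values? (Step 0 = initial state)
Step 2

c and x first become equal after step 2.

Comparing values at each step:
Initial: c=2, x=8
After step 1: c=4, x=8
After step 2: c=8, x=8 ← equal!
After step 3: c=8, x=8 ← equal!
After step 4: c=8, x=9
After step 5: c=8, x=9
After step 6: c=10, x=9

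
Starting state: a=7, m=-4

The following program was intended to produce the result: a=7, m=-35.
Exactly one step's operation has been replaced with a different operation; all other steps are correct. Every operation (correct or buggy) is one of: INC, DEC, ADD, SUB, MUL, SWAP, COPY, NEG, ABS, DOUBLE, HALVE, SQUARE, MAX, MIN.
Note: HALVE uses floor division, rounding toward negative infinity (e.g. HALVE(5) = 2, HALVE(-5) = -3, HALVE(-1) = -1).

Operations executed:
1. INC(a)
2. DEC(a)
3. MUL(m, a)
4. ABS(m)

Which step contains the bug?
Step 4

Trace with buggy code:
Initial: a=7, m=-4
After step 1: a=8, m=-4
After step 2: a=7, m=-4
After step 3: a=7, m=-28
After step 4: a=7, m=28
Actual final a=7, m=28 ≠ expected a=7, m=-35.
Step 4 is the only position where a single-operation replacement can produce the expected result.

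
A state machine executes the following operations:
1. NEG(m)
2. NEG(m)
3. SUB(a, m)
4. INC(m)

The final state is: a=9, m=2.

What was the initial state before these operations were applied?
a=10, m=1

Working backwards:
Final state: a=9, m=2
Before step 4 (INC(m)): a=9, m=1
Before step 3 (SUB(a, m)): a=10, m=1
Before step 2 (NEG(m)): a=10, m=-1
Before step 1 (NEG(m)): a=10, m=1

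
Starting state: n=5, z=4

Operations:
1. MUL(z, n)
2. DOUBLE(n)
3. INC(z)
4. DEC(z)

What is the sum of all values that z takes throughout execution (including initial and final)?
85

Values of z at each step:
Initial: z = 4
After step 1: z = 20
After step 2: z = 20
After step 3: z = 21
After step 4: z = 20
Sum = 4 + 20 + 20 + 21 + 20 = 85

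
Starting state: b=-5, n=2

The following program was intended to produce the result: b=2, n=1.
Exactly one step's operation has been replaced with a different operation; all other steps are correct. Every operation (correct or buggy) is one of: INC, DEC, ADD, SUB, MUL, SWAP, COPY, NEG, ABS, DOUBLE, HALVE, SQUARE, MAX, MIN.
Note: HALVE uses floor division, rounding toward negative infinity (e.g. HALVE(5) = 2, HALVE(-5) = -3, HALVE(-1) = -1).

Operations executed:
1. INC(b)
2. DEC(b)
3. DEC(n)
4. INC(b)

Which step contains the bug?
Step 1

Trace with buggy code:
Initial: b=-5, n=2
After step 1: b=-4, n=2
After step 2: b=-5, n=2
After step 3: b=-5, n=1
After step 4: b=-4, n=1
Actual final b=-4, n=1 ≠ expected b=2, n=1.
Step 1 is the only position where a single-operation replacement can produce the expected result.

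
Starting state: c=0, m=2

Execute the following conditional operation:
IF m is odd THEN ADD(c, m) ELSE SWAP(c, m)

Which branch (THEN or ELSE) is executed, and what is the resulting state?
Branch: ELSE, Final state: c=2, m=0

Evaluating condition: m is odd
Condition is False, so ELSE branch executes
After SWAP(c, m): c=2, m=0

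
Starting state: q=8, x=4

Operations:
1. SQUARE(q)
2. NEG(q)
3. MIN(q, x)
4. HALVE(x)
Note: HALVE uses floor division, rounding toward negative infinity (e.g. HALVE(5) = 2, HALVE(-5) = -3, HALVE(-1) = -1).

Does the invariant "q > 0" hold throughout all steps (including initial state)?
No, violated after step 2

The invariant is violated after step 2.

State at each step:
Initial: q=8, x=4
After step 1: q=64, x=4
After step 2: q=-64, x=4
After step 3: q=-64, x=4
After step 4: q=-64, x=2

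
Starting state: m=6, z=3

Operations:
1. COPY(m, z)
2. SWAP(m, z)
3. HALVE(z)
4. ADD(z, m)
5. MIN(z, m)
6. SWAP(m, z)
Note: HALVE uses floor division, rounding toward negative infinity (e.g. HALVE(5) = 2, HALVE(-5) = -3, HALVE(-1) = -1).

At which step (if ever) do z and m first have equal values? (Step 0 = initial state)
Step 1

z and m first become equal after step 1.

Comparing values at each step:
Initial: z=3, m=6
After step 1: z=3, m=3 ← equal!
After step 2: z=3, m=3 ← equal!
After step 3: z=1, m=3
After step 4: z=4, m=3
After step 5: z=3, m=3 ← equal!
After step 6: z=3, m=3 ← equal!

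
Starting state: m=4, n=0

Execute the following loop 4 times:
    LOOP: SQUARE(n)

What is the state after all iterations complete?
m=4, n=0

Iteration trace:
Start: m=4, n=0
After iteration 1: m=4, n=0
After iteration 2: m=4, n=0
After iteration 3: m=4, n=0
After iteration 4: m=4, n=0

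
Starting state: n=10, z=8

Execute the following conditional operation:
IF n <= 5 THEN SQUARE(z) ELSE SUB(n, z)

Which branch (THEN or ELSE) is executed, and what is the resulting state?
Branch: ELSE, Final state: n=2, z=8

Evaluating condition: n <= 5
n = 10
Condition is False, so ELSE branch executes
After SUB(n, z): n=2, z=8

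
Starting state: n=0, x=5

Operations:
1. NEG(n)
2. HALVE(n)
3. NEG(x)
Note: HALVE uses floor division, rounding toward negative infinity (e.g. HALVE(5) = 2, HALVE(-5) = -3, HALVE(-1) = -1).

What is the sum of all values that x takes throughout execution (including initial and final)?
10

Values of x at each step:
Initial: x = 5
After step 1: x = 5
After step 2: x = 5
After step 3: x = -5
Sum = 5 + 5 + 5 + -5 = 10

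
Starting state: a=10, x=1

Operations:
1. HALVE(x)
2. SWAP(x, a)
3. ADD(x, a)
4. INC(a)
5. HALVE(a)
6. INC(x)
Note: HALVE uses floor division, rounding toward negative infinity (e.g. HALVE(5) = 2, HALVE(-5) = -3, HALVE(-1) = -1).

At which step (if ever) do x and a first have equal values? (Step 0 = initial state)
Never

x and a never become equal during execution.

Comparing values at each step:
Initial: x=1, a=10
After step 1: x=0, a=10
After step 2: x=10, a=0
After step 3: x=10, a=0
After step 4: x=10, a=1
After step 5: x=10, a=0
After step 6: x=11, a=0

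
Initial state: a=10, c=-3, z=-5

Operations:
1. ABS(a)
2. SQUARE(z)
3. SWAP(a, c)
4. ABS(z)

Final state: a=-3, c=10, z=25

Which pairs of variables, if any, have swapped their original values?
(a, c)

Comparing initial and final values:
a: 10 → -3
c: -3 → 10
z: -5 → 25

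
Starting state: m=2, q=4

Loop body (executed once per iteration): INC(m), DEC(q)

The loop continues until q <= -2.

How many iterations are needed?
6

Tracing iterations:
Initial: m=2, q=4
After iteration 1: m=3, q=3
After iteration 2: m=4, q=2
After iteration 3: m=5, q=1
After iteration 4: m=6, q=0
After iteration 5: m=7, q=-1
After iteration 6: m=8, q=-2
q <= -2 now holds, so the loop exits after 6 iterations.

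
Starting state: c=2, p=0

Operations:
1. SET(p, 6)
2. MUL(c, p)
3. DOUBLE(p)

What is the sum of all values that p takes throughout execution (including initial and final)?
24

Values of p at each step:
Initial: p = 0
After step 1: p = 6
After step 2: p = 6
After step 3: p = 12
Sum = 0 + 6 + 6 + 12 = 24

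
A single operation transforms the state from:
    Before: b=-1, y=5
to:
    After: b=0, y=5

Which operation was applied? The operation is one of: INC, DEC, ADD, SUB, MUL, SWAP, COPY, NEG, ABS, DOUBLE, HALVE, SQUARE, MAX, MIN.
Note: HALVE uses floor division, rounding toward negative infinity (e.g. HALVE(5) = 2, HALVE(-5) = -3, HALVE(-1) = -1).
INC(b)

Analyzing the change:
Before: b=-1, y=5
After: b=0, y=5
Variable b changed from -1 to 0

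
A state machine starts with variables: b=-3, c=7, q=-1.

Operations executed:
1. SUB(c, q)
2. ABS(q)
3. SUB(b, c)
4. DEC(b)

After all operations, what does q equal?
q = 1

Tracing execution:
Step 1: SUB(c, q) → q = -1
Step 2: ABS(q) → q = 1
Step 3: SUB(b, c) → q = 1
Step 4: DEC(b) → q = 1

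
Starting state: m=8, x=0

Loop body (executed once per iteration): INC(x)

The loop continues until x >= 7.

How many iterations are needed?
7

Tracing iterations:
Initial: m=8, x=0
After iteration 1: m=8, x=1
After iteration 2: m=8, x=2
After iteration 3: m=8, x=3
After iteration 4: m=8, x=4
After iteration 5: m=8, x=5
After iteration 6: m=8, x=6
After iteration 7: m=8, x=7
x >= 7 now holds, so the loop exits after 7 iterations.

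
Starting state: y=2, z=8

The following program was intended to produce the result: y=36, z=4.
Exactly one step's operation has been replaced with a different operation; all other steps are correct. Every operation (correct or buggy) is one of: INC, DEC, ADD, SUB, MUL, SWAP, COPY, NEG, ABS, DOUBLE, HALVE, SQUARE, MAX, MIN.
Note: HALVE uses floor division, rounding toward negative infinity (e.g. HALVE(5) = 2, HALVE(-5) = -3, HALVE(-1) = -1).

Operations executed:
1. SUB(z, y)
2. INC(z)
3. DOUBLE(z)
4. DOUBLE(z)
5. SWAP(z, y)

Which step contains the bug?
Step 1

Trace with buggy code:
Initial: y=2, z=8
After step 1: y=2, z=6
After step 2: y=2, z=7
After step 3: y=2, z=14
After step 4: y=2, z=28
After step 5: y=28, z=2
Actual final y=28, z=2 ≠ expected y=36, z=4.
Step 1 is the only position where a single-operation replacement can produce the expected result.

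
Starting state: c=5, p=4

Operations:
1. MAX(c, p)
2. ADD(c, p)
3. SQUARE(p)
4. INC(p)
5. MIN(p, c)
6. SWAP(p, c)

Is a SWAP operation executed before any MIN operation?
No

First SWAP: step 6
First MIN: step 5
Since 6 > 5, MIN comes first.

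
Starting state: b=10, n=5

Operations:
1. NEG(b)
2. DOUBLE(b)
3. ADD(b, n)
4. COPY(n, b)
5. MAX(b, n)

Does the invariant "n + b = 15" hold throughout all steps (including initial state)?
No, violated after step 1

The invariant is violated after step 1.

State at each step:
Initial: b=10, n=5
After step 1: b=-10, n=5
After step 2: b=-20, n=5
After step 3: b=-15, n=5
After step 4: b=-15, n=-15
After step 5: b=-15, n=-15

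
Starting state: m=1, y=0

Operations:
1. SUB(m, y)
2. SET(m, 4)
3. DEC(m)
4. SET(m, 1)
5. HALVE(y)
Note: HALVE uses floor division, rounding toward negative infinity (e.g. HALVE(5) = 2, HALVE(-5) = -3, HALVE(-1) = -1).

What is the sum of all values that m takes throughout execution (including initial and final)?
11

Values of m at each step:
Initial: m = 1
After step 1: m = 1
After step 2: m = 4
After step 3: m = 3
After step 4: m = 1
After step 5: m = 1
Sum = 1 + 1 + 4 + 3 + 1 + 1 = 11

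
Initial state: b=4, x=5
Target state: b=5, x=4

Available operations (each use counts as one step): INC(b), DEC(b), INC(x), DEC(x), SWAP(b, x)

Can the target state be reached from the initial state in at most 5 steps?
Yes

Path (1 step): SWAP(b, x)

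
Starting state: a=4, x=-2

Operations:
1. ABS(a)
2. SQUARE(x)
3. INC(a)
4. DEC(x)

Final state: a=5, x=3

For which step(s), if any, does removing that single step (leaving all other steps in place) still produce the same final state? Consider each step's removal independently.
Step(s) 1

Testing removal of each single step:
Without step 1: final = a=5, x=3 (same)
Without step 2: final = a=5, x=-3 (different)
Without step 3: final = a=4, x=3 (different)
Without step 4: final = a=5, x=4 (different)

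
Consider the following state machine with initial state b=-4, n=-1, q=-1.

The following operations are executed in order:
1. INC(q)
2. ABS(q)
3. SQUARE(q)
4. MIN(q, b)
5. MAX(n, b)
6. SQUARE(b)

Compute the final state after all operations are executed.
{b: 16, n: -1, q: -4}

Step-by-step execution:
Initial: b=-4, n=-1, q=-1
After step 1 (INC(q)): b=-4, n=-1, q=0
After step 2 (ABS(q)): b=-4, n=-1, q=0
After step 3 (SQUARE(q)): b=-4, n=-1, q=0
After step 4 (MIN(q, b)): b=-4, n=-1, q=-4
After step 5 (MAX(n, b)): b=-4, n=-1, q=-4
After step 6 (SQUARE(b)): b=16, n=-1, q=-4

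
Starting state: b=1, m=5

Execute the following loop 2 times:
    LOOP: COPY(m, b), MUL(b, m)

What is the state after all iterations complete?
b=1, m=1

Iteration trace:
Start: b=1, m=5
After iteration 1: b=1, m=1
After iteration 2: b=1, m=1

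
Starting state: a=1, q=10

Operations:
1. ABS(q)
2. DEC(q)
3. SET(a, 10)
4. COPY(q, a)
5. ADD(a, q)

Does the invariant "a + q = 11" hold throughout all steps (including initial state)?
No, violated after step 2

The invariant is violated after step 2.

State at each step:
Initial: a=1, q=10
After step 1: a=1, q=10
After step 2: a=1, q=9
After step 3: a=10, q=9
After step 4: a=10, q=10
After step 5: a=20, q=10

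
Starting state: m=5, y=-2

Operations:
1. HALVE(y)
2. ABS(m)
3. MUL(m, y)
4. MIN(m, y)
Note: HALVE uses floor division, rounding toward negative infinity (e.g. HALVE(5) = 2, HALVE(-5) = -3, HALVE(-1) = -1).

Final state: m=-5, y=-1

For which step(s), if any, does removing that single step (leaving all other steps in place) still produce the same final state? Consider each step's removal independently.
Step(s) 2, 4

Testing removal of each single step:
Without step 1: final = m=-10, y=-2 (different)
Without step 2: final = m=-5, y=-1 (same)
Without step 3: final = m=-1, y=-1 (different)
Without step 4: final = m=-5, y=-1 (same)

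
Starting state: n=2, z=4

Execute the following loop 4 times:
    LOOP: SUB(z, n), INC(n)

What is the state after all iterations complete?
n=6, z=-10

Iteration trace:
Start: n=2, z=4
After iteration 1: n=3, z=2
After iteration 2: n=4, z=-1
After iteration 3: n=5, z=-5
After iteration 4: n=6, z=-10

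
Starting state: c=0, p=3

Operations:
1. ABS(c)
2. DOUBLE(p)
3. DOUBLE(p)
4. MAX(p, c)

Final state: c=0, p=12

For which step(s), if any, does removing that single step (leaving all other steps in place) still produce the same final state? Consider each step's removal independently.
Step(s) 1, 4

Testing removal of each single step:
Without step 1: final = c=0, p=12 (same)
Without step 2: final = c=0, p=6 (different)
Without step 3: final = c=0, p=6 (different)
Without step 4: final = c=0, p=12 (same)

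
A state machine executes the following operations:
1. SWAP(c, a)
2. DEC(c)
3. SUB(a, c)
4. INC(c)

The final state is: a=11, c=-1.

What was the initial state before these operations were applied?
a=-1, c=9

Working backwards:
Final state: a=11, c=-1
Before step 4 (INC(c)): a=11, c=-2
Before step 3 (SUB(a, c)): a=9, c=-2
Before step 2 (DEC(c)): a=9, c=-1
Before step 1 (SWAP(c, a)): a=-1, c=9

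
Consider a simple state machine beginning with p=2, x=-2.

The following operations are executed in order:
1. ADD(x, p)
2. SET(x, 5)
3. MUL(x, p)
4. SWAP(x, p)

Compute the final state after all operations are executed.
{p: 10, x: 2}

Step-by-step execution:
Initial: p=2, x=-2
After step 1 (ADD(x, p)): p=2, x=0
After step 2 (SET(x, 5)): p=2, x=5
After step 3 (MUL(x, p)): p=2, x=10
After step 4 (SWAP(x, p)): p=10, x=2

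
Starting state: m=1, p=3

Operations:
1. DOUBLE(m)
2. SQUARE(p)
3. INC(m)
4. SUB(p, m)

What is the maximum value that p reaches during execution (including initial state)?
9

Values of p at each step:
Initial: p = 3
After step 1: p = 3
After step 2: p = 9 ← maximum
After step 3: p = 9
After step 4: p = 6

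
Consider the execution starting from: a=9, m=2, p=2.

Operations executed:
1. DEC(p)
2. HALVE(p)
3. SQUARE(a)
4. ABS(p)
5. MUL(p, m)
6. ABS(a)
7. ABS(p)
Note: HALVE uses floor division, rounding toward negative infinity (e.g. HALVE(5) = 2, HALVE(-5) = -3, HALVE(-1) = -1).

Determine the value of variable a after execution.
a = 81

Tracing execution:
Step 1: DEC(p) → a = 9
Step 2: HALVE(p) → a = 9
Step 3: SQUARE(a) → a = 81
Step 4: ABS(p) → a = 81
Step 5: MUL(p, m) → a = 81
Step 6: ABS(a) → a = 81
Step 7: ABS(p) → a = 81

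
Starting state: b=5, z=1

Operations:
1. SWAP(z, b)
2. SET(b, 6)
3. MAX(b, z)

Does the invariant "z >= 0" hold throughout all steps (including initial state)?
Yes

The invariant holds at every step.

State at each step:
Initial: b=5, z=1
After step 1: b=1, z=5
After step 2: b=6, z=5
After step 3: b=6, z=5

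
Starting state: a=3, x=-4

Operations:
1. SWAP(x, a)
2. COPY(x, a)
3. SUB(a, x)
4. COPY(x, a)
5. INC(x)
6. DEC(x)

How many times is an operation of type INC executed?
1

Counting INC operations:
Step 5: INC(x) ← INC
Total: 1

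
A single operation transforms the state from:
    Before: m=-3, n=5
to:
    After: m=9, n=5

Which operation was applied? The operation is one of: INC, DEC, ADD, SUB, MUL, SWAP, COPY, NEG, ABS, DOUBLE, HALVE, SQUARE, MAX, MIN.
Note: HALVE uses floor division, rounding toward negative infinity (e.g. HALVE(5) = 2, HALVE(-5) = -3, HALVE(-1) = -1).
SQUARE(m)

Analyzing the change:
Before: m=-3, n=5
After: m=9, n=5
Variable m changed from -3 to 9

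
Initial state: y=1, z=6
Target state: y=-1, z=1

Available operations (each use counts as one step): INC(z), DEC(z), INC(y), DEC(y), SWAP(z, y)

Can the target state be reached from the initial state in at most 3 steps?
No

The target state cannot be reached within 3 steps.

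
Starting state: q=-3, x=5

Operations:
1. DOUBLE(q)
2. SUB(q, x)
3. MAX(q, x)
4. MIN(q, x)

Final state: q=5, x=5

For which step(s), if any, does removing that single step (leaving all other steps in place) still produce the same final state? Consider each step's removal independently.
Step(s) 1, 2, 4

Testing removal of each single step:
Without step 1: final = q=5, x=5 (same)
Without step 2: final = q=5, x=5 (same)
Without step 3: final = q=-11, x=5 (different)
Without step 4: final = q=5, x=5 (same)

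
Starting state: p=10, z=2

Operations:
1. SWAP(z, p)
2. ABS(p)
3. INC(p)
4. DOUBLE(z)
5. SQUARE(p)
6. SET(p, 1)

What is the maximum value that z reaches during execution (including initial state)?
20

Values of z at each step:
Initial: z = 2
After step 1: z = 10
After step 2: z = 10
After step 3: z = 10
After step 4: z = 20 ← maximum
After step 5: z = 20
After step 6: z = 20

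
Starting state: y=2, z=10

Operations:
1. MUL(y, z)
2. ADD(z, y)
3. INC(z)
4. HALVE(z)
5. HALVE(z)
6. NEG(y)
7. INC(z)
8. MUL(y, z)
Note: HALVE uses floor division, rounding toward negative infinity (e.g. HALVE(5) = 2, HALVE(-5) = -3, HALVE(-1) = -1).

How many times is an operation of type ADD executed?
1

Counting ADD operations:
Step 2: ADD(z, y) ← ADD
Total: 1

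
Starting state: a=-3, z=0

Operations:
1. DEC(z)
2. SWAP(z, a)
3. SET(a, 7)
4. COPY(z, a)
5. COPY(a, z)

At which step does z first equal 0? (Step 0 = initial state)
Step 0

Tracing z:
Initial: z = 0 ← first occurrence
After step 1: z = -1
After step 2: z = -3
After step 3: z = -3
After step 4: z = 7
After step 5: z = 7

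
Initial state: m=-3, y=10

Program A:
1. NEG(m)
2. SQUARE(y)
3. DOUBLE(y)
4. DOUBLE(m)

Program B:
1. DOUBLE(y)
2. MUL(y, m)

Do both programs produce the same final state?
No

Program A final state: m=6, y=200
Program B final state: m=-3, y=-60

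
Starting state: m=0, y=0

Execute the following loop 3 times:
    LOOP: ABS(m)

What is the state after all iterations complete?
m=0, y=0

Iteration trace:
Start: m=0, y=0
After iteration 1: m=0, y=0
After iteration 2: m=0, y=0
After iteration 3: m=0, y=0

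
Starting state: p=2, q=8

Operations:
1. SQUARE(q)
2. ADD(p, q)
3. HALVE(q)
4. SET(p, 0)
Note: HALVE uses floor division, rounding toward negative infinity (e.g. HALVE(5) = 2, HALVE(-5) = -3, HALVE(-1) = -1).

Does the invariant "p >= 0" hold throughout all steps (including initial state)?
Yes

The invariant holds at every step.

State at each step:
Initial: p=2, q=8
After step 1: p=2, q=64
After step 2: p=66, q=64
After step 3: p=66, q=32
After step 4: p=0, q=32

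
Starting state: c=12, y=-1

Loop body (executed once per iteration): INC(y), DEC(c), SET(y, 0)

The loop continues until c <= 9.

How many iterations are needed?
3

Tracing iterations:
Initial: c=12, y=-1
After iteration 1: c=11, y=0
After iteration 2: c=10, y=0
After iteration 3: c=9, y=0
c <= 9 now holds, so the loop exits after 3 iterations.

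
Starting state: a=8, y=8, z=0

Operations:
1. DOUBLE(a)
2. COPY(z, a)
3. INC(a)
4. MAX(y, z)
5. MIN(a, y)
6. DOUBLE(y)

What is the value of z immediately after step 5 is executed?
z = 16

Tracing z through execution:
Initial: z = 0
After step 1 (DOUBLE(a)): z = 0
After step 2 (COPY(z, a)): z = 16
After step 3 (INC(a)): z = 16
After step 4 (MAX(y, z)): z = 16
After step 5 (MIN(a, y)): z = 16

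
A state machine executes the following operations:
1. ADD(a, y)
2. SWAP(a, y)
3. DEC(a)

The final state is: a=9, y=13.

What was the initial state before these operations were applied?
a=3, y=10

Working backwards:
Final state: a=9, y=13
Before step 3 (DEC(a)): a=10, y=13
Before step 2 (SWAP(a, y)): a=13, y=10
Before step 1 (ADD(a, y)): a=3, y=10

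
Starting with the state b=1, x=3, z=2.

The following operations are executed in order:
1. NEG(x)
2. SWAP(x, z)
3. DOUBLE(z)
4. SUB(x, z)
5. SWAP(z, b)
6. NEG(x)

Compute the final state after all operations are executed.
{b: -6, x: -8, z: 1}

Step-by-step execution:
Initial: b=1, x=3, z=2
After step 1 (NEG(x)): b=1, x=-3, z=2
After step 2 (SWAP(x, z)): b=1, x=2, z=-3
After step 3 (DOUBLE(z)): b=1, x=2, z=-6
After step 4 (SUB(x, z)): b=1, x=8, z=-6
After step 5 (SWAP(z, b)): b=-6, x=8, z=1
After step 6 (NEG(x)): b=-6, x=-8, z=1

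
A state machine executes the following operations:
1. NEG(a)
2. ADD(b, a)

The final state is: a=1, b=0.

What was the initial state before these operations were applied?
a=-1, b=-1

Working backwards:
Final state: a=1, b=0
Before step 2 (ADD(b, a)): a=1, b=-1
Before step 1 (NEG(a)): a=-1, b=-1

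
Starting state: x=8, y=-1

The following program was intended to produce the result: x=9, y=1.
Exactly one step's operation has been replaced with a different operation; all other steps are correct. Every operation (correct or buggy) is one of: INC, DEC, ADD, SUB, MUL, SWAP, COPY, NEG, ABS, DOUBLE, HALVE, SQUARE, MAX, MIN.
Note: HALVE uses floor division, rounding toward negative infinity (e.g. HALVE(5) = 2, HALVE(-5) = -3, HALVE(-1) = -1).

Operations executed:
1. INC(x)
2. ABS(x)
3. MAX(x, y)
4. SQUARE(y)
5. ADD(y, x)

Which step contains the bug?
Step 5

Trace with buggy code:
Initial: x=8, y=-1
After step 1: x=9, y=-1
After step 2: x=9, y=-1
After step 3: x=9, y=-1
After step 4: x=9, y=1
After step 5: x=9, y=10
Actual final x=9, y=10 ≠ expected x=9, y=1.
Step 5 is the only position where a single-operation replacement can produce the expected result.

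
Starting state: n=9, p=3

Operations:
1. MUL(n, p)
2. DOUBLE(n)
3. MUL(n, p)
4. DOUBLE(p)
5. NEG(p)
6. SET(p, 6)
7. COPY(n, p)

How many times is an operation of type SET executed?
1

Counting SET operations:
Step 6: SET(p, 6) ← SET
Total: 1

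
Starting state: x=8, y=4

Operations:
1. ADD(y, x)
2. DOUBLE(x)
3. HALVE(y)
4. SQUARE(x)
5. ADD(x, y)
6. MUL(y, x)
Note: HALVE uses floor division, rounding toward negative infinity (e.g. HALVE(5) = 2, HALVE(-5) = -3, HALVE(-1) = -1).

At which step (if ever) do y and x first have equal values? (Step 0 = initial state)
Never

y and x never become equal during execution.

Comparing values at each step:
Initial: y=4, x=8
After step 1: y=12, x=8
After step 2: y=12, x=16
After step 3: y=6, x=16
After step 4: y=6, x=256
After step 5: y=6, x=262
After step 6: y=1572, x=262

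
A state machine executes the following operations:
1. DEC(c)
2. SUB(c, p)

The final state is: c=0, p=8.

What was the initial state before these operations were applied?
c=9, p=8

Working backwards:
Final state: c=0, p=8
Before step 2 (SUB(c, p)): c=8, p=8
Before step 1 (DEC(c)): c=9, p=8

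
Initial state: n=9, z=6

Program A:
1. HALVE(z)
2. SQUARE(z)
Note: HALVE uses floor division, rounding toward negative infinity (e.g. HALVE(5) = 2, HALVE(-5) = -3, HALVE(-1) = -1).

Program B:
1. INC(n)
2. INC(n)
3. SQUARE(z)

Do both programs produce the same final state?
No

Program A final state: n=9, z=9
Program B final state: n=11, z=36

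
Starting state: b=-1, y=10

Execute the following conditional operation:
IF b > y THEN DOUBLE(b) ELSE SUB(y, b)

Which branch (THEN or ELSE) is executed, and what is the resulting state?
Branch: ELSE, Final state: b=-1, y=11

Evaluating condition: b > y
b = -1, y = 10
Condition is False, so ELSE branch executes
After SUB(y, b): b=-1, y=11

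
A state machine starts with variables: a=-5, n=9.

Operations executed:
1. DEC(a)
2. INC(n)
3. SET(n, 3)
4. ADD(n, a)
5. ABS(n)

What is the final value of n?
n = 3

Tracing execution:
Step 1: DEC(a) → n = 9
Step 2: INC(n) → n = 10
Step 3: SET(n, 3) → n = 3
Step 4: ADD(n, a) → n = -3
Step 5: ABS(n) → n = 3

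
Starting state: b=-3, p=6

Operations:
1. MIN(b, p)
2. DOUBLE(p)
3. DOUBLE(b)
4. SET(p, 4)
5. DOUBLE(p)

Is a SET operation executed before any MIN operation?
No

First SET: step 4
First MIN: step 1
Since 4 > 1, MIN comes first.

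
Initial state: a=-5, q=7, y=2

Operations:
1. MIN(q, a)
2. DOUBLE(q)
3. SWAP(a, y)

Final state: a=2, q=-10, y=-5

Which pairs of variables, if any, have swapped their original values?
(y, a)

Comparing initial and final values:
q: 7 → -10
y: 2 → -5
a: -5 → 2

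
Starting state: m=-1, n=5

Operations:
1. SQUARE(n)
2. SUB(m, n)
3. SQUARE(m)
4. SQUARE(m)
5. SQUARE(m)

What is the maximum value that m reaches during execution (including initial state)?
208827064576

Values of m at each step:
Initial: m = -1
After step 1: m = -1
After step 2: m = -26
After step 3: m = 676
After step 4: m = 456976
After step 5: m = 208827064576 ← maximum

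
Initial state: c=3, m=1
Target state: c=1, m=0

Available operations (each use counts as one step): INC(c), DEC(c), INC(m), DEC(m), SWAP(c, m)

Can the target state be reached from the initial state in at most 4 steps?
Yes

Path (3 steps): DEC(c) → DEC(c) → DEC(m)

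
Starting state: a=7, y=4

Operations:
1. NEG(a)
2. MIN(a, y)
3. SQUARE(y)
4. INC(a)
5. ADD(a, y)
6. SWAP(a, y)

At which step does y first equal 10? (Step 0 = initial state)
Step 6

Tracing y:
Initial: y = 4
After step 1: y = 4
After step 2: y = 4
After step 3: y = 16
After step 4: y = 16
After step 5: y = 16
After step 6: y = 10 ← first occurrence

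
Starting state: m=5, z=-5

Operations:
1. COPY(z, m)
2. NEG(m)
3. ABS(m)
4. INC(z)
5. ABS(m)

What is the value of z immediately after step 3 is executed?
z = 5

Tracing z through execution:
Initial: z = -5
After step 1 (COPY(z, m)): z = 5
After step 2 (NEG(m)): z = 5
After step 3 (ABS(m)): z = 5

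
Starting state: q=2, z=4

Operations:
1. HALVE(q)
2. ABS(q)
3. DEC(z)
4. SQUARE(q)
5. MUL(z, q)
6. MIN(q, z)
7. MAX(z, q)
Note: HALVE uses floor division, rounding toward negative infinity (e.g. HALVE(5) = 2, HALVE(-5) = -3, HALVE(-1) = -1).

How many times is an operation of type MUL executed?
1

Counting MUL operations:
Step 5: MUL(z, q) ← MUL
Total: 1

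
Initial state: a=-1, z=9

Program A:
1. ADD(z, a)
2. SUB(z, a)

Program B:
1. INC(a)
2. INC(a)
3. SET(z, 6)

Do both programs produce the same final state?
No

Program A final state: a=-1, z=9
Program B final state: a=1, z=6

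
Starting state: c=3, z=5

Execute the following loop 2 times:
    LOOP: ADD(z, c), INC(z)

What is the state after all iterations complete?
c=3, z=13

Iteration trace:
Start: c=3, z=5
After iteration 1: c=3, z=9
After iteration 2: c=3, z=13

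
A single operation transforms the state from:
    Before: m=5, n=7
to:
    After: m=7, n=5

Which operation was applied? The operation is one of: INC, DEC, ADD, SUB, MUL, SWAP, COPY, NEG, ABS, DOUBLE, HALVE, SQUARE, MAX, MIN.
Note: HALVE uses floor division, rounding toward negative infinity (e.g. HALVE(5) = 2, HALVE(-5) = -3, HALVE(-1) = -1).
SWAP(m, n)

Analyzing the change:
Before: m=5, n=7
After: m=7, n=5
Variable m changed from 5 to 7
Variable n changed from 7 to 5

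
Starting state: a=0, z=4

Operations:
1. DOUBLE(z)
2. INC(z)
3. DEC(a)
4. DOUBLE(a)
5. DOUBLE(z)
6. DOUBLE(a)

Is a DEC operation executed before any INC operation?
No

First DEC: step 3
First INC: step 2
Since 3 > 2, INC comes first.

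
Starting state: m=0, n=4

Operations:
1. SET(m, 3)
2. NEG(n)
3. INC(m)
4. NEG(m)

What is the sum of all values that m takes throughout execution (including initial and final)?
6

Values of m at each step:
Initial: m = 0
After step 1: m = 3
After step 2: m = 3
After step 3: m = 4
After step 4: m = -4
Sum = 0 + 3 + 3 + 4 + -4 = 6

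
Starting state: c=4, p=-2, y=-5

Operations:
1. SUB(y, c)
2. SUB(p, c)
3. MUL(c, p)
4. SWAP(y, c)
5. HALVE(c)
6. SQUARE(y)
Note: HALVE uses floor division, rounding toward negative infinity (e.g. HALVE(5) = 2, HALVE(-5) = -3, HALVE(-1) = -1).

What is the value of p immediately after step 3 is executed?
p = -6

Tracing p through execution:
Initial: p = -2
After step 1 (SUB(y, c)): p = -2
After step 2 (SUB(p, c)): p = -6
After step 3 (MUL(c, p)): p = -6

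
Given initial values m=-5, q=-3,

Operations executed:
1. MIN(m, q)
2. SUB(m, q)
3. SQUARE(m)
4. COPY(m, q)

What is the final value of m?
m = -3

Tracing execution:
Step 1: MIN(m, q) → m = -5
Step 2: SUB(m, q) → m = -2
Step 3: SQUARE(m) → m = 4
Step 4: COPY(m, q) → m = -3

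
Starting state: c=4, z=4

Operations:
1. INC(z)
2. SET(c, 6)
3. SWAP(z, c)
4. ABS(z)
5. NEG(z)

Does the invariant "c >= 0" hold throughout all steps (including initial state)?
Yes

The invariant holds at every step.

State at each step:
Initial: c=4, z=4
After step 1: c=4, z=5
After step 2: c=6, z=5
After step 3: c=5, z=6
After step 4: c=5, z=6
After step 5: c=5, z=-6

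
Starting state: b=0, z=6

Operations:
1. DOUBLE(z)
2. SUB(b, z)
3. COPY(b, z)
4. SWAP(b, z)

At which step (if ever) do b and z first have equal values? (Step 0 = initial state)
Step 3

b and z first become equal after step 3.

Comparing values at each step:
Initial: b=0, z=6
After step 1: b=0, z=12
After step 2: b=-12, z=12
After step 3: b=12, z=12 ← equal!
After step 4: b=12, z=12 ← equal!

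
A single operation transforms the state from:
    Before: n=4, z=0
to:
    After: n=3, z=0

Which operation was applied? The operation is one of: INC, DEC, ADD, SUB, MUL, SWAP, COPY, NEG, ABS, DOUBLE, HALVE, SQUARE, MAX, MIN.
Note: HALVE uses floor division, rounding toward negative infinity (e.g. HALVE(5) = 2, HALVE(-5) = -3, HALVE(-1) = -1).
DEC(n)

Analyzing the change:
Before: n=4, z=0
After: n=3, z=0
Variable n changed from 4 to 3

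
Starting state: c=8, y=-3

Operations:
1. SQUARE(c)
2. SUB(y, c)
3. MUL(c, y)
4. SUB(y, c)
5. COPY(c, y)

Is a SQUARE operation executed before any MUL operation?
Yes

First SQUARE: step 1
First MUL: step 3
Since 1 < 3, SQUARE comes first.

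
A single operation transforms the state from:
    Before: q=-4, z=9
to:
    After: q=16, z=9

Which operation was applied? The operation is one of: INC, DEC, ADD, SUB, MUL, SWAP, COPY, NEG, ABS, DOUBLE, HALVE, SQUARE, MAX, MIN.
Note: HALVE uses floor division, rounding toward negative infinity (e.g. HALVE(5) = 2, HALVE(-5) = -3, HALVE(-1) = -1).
SQUARE(q)

Analyzing the change:
Before: q=-4, z=9
After: q=16, z=9
Variable q changed from -4 to 16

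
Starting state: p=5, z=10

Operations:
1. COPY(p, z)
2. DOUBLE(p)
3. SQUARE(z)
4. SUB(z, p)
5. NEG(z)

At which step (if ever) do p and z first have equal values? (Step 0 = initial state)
Step 1

p and z first become equal after step 1.

Comparing values at each step:
Initial: p=5, z=10
After step 1: p=10, z=10 ← equal!
After step 2: p=20, z=10
After step 3: p=20, z=100
After step 4: p=20, z=80
After step 5: p=20, z=-80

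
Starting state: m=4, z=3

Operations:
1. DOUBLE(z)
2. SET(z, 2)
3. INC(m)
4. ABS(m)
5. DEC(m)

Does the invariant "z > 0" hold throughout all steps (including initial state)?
Yes

The invariant holds at every step.

State at each step:
Initial: m=4, z=3
After step 1: m=4, z=6
After step 2: m=4, z=2
After step 3: m=5, z=2
After step 4: m=5, z=2
After step 5: m=4, z=2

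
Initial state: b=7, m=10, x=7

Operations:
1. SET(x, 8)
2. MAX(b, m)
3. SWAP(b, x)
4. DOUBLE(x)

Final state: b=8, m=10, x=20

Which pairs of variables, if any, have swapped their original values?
None

Comparing initial and final values:
x: 7 → 20
b: 7 → 8
m: 10 → 10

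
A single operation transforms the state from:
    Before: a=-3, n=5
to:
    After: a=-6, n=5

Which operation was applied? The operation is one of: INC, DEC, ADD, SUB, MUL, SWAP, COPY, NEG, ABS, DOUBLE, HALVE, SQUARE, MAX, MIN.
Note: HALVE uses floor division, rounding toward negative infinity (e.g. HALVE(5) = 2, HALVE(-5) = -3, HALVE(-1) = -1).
DOUBLE(a)

Analyzing the change:
Before: a=-3, n=5
After: a=-6, n=5
Variable a changed from -3 to -6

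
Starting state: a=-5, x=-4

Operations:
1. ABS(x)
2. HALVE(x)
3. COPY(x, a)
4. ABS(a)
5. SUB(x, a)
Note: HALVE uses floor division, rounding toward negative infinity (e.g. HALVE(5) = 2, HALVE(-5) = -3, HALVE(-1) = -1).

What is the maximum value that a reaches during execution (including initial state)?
5

Values of a at each step:
Initial: a = -5
After step 1: a = -5
After step 2: a = -5
After step 3: a = -5
After step 4: a = 5 ← maximum
After step 5: a = 5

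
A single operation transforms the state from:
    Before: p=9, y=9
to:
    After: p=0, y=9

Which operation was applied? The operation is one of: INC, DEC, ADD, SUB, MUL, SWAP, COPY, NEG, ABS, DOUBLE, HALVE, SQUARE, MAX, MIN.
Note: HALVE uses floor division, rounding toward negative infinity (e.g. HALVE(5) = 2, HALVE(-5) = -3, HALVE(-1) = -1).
SUB(p, y)

Analyzing the change:
Before: p=9, y=9
After: p=0, y=9
Variable p changed from 9 to 0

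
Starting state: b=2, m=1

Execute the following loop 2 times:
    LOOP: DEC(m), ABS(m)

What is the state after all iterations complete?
b=2, m=1

Iteration trace:
Start: b=2, m=1
After iteration 1: b=2, m=0
After iteration 2: b=2, m=1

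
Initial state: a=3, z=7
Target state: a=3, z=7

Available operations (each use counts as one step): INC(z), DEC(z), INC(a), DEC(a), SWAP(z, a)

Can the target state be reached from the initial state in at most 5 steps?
Yes

Path (0 steps): 0 steps (already at target)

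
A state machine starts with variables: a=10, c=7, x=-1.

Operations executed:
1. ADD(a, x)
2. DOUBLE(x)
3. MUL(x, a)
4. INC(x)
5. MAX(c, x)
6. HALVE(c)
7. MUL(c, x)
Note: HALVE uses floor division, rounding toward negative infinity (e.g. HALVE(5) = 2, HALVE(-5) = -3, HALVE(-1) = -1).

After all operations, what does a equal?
a = 9

Tracing execution:
Step 1: ADD(a, x) → a = 9
Step 2: DOUBLE(x) → a = 9
Step 3: MUL(x, a) → a = 9
Step 4: INC(x) → a = 9
Step 5: MAX(c, x) → a = 9
Step 6: HALVE(c) → a = 9
Step 7: MUL(c, x) → a = 9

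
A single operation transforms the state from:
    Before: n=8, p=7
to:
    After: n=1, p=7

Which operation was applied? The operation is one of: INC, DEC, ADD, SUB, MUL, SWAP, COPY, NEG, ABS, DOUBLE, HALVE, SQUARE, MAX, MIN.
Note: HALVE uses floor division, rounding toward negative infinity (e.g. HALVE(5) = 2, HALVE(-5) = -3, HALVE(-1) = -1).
SUB(n, p)

Analyzing the change:
Before: n=8, p=7
After: n=1, p=7
Variable n changed from 8 to 1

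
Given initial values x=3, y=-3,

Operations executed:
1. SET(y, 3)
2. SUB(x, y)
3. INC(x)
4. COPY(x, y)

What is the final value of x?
x = 3

Tracing execution:
Step 1: SET(y, 3) → x = 3
Step 2: SUB(x, y) → x = 0
Step 3: INC(x) → x = 1
Step 4: COPY(x, y) → x = 3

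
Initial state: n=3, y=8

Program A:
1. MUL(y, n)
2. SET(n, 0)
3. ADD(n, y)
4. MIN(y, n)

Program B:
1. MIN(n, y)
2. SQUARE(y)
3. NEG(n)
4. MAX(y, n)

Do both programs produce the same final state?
No

Program A final state: n=24, y=24
Program B final state: n=-3, y=64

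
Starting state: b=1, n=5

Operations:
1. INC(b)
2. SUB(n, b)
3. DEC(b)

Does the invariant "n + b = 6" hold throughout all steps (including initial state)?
No, violated after step 1

The invariant is violated after step 1.

State at each step:
Initial: b=1, n=5
After step 1: b=2, n=5
After step 2: b=2, n=3
After step 3: b=1, n=3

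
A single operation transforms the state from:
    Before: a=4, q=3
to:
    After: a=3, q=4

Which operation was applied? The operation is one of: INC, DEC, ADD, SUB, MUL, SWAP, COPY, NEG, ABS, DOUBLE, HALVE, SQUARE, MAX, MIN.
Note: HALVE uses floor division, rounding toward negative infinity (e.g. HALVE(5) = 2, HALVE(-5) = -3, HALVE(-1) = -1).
SWAP(q, a)

Analyzing the change:
Before: a=4, q=3
After: a=3, q=4
Variable q changed from 3 to 4
Variable a changed from 4 to 3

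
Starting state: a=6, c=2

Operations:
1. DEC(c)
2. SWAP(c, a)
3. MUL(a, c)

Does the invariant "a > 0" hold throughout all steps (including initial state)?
Yes

The invariant holds at every step.

State at each step:
Initial: a=6, c=2
After step 1: a=6, c=1
After step 2: a=1, c=6
After step 3: a=6, c=6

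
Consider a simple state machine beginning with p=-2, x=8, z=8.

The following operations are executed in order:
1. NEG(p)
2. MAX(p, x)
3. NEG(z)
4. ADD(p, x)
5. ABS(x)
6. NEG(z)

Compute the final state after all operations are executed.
{p: 16, x: 8, z: 8}

Step-by-step execution:
Initial: p=-2, x=8, z=8
After step 1 (NEG(p)): p=2, x=8, z=8
After step 2 (MAX(p, x)): p=8, x=8, z=8
After step 3 (NEG(z)): p=8, x=8, z=-8
After step 4 (ADD(p, x)): p=16, x=8, z=-8
After step 5 (ABS(x)): p=16, x=8, z=-8
After step 6 (NEG(z)): p=16, x=8, z=8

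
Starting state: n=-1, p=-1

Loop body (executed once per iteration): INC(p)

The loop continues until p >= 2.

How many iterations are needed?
3

Tracing iterations:
Initial: n=-1, p=-1
After iteration 1: n=-1, p=0
After iteration 2: n=-1, p=1
After iteration 3: n=-1, p=2
p >= 2 now holds, so the loop exits after 3 iterations.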